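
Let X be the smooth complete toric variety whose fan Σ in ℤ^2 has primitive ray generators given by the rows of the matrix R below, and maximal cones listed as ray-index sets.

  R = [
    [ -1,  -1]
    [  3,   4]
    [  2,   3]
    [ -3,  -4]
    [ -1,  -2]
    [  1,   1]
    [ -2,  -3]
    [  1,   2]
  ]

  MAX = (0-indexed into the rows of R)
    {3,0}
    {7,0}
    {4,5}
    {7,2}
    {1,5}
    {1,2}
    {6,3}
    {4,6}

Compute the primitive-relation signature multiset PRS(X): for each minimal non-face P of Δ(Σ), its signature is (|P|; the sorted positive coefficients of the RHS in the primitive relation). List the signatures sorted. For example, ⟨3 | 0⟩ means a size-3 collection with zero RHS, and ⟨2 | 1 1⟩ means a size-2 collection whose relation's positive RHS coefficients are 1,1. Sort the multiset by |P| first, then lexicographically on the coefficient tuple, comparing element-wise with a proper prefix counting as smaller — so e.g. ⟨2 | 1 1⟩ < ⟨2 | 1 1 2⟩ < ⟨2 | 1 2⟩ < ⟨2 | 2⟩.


Primitive collections (20):

  {0,5}:  v_{0} + v_{5} = 0  →  sig = ⟨2 | 0⟩
  {1,3}:  v_{1} + v_{3} = 0  →  sig = ⟨2 | 0⟩
  {2,6}:  v_{2} + v_{6} = 0  →  sig = ⟨2 | 0⟩
  {4,7}:  v_{4} + v_{7} = 0  →  sig = ⟨2 | 0⟩
  {0,1}:  v_{0} + v_{1} = v_{2}  →  sig = ⟨2 | 1⟩
  {0,2}:  v_{0} + v_{2} = v_{7}  →  sig = ⟨2 | 1⟩
  {0,4}:  v_{0} + v_{4} = v_{6}  →  sig = ⟨2 | 1⟩
  {0,6}:  v_{0} + v_{6} = v_{3}  →  sig = ⟨2 | 1⟩
  {1,6}:  v_{1} + v_{6} = v_{5}  →  sig = ⟨2 | 1⟩
  {2,3}:  v_{2} + v_{3} = v_{0}  →  sig = ⟨2 | 1⟩
  {2,4}:  v_{2} + v_{4} = v_{5}  →  sig = ⟨2 | 1⟩
  {2,5}:  v_{2} + v_{5} = v_{1}  →  sig = ⟨2 | 1⟩
  {3,5}:  v_{3} + v_{5} = v_{6}  →  sig = ⟨2 | 1⟩
  {5,6}:  v_{5} + v_{6} = v_{4}  →  sig = ⟨2 | 1⟩
  {5,7}:  v_{5} + v_{7} = v_{2}  →  sig = ⟨2 | 1⟩
  {6,7}:  v_{6} + v_{7} = v_{0}  →  sig = ⟨2 | 1⟩
  {1,4}:  v_{1} + v_{4} = 2·v_{5}  →  sig = ⟨2 | 2⟩
  {1,7}:  v_{1} + v_{7} = 2·v_{2}  →  sig = ⟨2 | 2⟩
  {3,4}:  v_{3} + v_{4} = 2·v_{6}  →  sig = ⟨2 | 2⟩
  {3,7}:  v_{3} + v_{7} = 2·v_{0}  →  sig = ⟨2 | 2⟩

so the primitive-relation signature multiset is
[⟨2 | 0⟩, ⟨2 | 0⟩, ⟨2 | 0⟩, ⟨2 | 0⟩, ⟨2 | 1⟩, ⟨2 | 1⟩, ⟨2 | 1⟩, ⟨2 | 1⟩, ⟨2 | 1⟩, ⟨2 | 1⟩, ⟨2 | 1⟩, ⟨2 | 1⟩, ⟨2 | 1⟩, ⟨2 | 1⟩, ⟨2 | 1⟩, ⟨2 | 1⟩, ⟨2 | 2⟩, ⟨2 | 2⟩, ⟨2 | 2⟩, ⟨2 | 2⟩]


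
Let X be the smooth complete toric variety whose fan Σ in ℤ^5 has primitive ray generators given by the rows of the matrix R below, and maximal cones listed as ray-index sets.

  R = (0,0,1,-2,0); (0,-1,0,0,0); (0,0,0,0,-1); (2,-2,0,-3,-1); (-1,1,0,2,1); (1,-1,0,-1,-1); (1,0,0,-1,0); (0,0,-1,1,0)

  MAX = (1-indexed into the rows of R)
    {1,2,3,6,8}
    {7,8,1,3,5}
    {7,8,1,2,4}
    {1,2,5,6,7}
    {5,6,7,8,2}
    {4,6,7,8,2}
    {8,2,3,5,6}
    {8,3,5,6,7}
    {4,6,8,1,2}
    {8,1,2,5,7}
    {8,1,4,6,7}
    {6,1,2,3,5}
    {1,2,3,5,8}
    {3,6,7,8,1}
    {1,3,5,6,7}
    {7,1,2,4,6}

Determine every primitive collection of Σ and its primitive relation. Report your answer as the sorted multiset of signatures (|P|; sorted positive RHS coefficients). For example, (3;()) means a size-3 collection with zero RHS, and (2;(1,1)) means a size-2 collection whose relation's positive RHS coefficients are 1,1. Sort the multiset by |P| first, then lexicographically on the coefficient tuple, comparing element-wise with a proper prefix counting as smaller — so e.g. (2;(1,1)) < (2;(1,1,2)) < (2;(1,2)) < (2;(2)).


Primitive collections (5):

  P = {4,5}:  v_{4} + v_{5} = v_{2} + v_{7}  ⟹  sig = (2;(1,1))
  P = {3,4}:  v_{3} + v_{4} = v_{1} + 2·v_{6} + v_{8}  ⟹  sig = (2;(1,1,2))
  P = {2,3,7}:  v_{2} + v_{3} + v_{7} = v_{6}  ⟹  sig = (3;(1))
  P = {1,5,6,8}:  v_{1} + v_{5} + v_{6} + v_{8} = 0  ⟹  sig = (4;())
  P = {1,2,6,7,8}:  v_{1} + v_{2} + v_{6} + v_{7} + v_{8} = v_{4}  ⟹  sig = (5;(1))

Sorted signature multiset PRS(X):
    |P|=2: 2 collections, coeffs (1,1), (1,1,2)
    |P|=3: 1 collection, coeffs (1)
    |P|=4: 1 collection, coeffs ()
    |P|=5: 1 collection, coeffs (1)


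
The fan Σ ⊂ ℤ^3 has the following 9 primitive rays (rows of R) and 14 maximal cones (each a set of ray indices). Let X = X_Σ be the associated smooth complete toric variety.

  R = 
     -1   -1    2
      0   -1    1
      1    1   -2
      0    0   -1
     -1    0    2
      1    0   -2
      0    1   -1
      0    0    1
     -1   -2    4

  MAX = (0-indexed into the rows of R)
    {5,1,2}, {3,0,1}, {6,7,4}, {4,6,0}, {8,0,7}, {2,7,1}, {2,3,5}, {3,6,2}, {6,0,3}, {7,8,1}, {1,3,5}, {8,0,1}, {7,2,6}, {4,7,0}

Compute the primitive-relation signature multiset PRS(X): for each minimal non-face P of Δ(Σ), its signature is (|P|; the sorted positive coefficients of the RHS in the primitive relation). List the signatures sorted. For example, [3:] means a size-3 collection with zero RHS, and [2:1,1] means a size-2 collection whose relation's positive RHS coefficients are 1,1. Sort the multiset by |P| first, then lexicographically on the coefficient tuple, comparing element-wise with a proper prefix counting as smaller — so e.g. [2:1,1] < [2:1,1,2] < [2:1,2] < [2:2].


Σ has 18 primitive collections:

  P={0,2}:  v_{0} + v_{2} = 0  ⟹  sig = [2:]
  P={1,6}:  v_{1} + v_{6} = 0  ⟹  sig = [2:]
  P={3,7}:  v_{3} + v_{7} = 0  ⟹  sig = [2:]
  P={4,5}:  v_{4} + v_{5} = 0  ⟹  sig = [2:]
  P={0,5}:  v_{0} + v_{5} = v_{1} + v_{3}  ⟹  sig = [2:1,1]
  P={1,4}:  v_{1} + v_{4} = v_{0} + v_{7}  ⟹  sig = [2:1,1]
  P={2,4}:  v_{2} + v_{4} = v_{6} + v_{7}  ⟹  sig = [2:1,1]
  P={2,8}:  v_{2} + v_{8} = v_{1} + v_{7}  ⟹  sig = [2:1,1]
  P={3,4}:  v_{3} + v_{4} = v_{0} + v_{6}  ⟹  sig = [2:1,1]
  P={3,8}:  v_{3} + v_{8} = v_{0} + v_{1}  ⟹  sig = [2:1,1]
  P={5,6}:  v_{5} + v_{6} = v_{2} + v_{3}  ⟹  sig = [2:1,1]
  P={5,7}:  v_{5} + v_{7} = v_{1} + v_{2}  ⟹  sig = [2:1,1]
  P={6,8}:  v_{6} + v_{8} = v_{0} + v_{7}  ⟹  sig = [2:1,1]
  P={5,8}:  v_{5} + v_{8} = 2·v_{1}  ⟹  sig = [2:2]
  P={4,8}:  v_{4} + v_{8} = 2·v_{0} + 2·v_{7}  ⟹  sig = [2:2,2]
  P={0,1,7}:  v_{0} + v_{1} + v_{7} = v_{8}  ⟹  sig = [3:1]
  P={0,6,7}:  v_{0} + v_{6} + v_{7} = v_{4}  ⟹  sig = [3:1]
  P={1,2,3}:  v_{1} + v_{2} + v_{3} = v_{5}  ⟹  sig = [3:1]

Signatures (|P|; sorted positive RHS coefficients), sorted:
    |P|=2: 15 collections, coeffs (), (), (), (), (1,1), (1,1), (1,1), (1,1), (1,1), (1,1), (1,1), (1,1), (1,1), (2), (2,2)
    |P|=3: 3 collections, coeffs (1), (1), (1)


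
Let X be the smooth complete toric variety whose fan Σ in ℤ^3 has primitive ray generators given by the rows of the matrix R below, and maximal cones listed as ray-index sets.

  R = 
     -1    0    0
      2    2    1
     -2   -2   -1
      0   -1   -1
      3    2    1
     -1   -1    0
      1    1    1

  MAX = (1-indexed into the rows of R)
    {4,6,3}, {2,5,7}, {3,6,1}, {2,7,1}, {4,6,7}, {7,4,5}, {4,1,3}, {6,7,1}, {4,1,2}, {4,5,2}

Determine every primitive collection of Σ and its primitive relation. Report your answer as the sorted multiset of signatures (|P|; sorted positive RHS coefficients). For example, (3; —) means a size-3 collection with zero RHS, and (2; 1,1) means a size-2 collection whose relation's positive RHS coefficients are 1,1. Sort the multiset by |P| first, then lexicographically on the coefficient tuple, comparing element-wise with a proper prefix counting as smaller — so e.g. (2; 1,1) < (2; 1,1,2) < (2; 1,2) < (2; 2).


|primitive collections| = 9. Relations:

  P={2,3}:  v_{2} + v_{3} = 0  →  sig = (2; —)
  P={1,5}:  v_{1} + v_{5} = v_{2}  →  sig = (2; 1)
  P={2,6}:  v_{2} + v_{6} = v_{7}  →  sig = (2; 1)
  P={3,7}:  v_{3} + v_{7} = v_{6}  →  sig = (2; 1)
  P={3,5}:  v_{3} + v_{5} = v_{4} + v_{7}  →  sig = (2; 1,1)
  P={5,6}:  v_{5} + v_{6} = v_{4} + 2·v_{7}  →  sig = (2; 1,2)
  P={1,4,7}:  v_{1} + v_{4} + v_{7} = 0  →  sig = (3; —)
  P={1,4,6}:  v_{1} + v_{4} + v_{6} = v_{3}  →  sig = (3; 1)
  P={2,4,7}:  v_{2} + v_{4} + v_{7} = v_{5}  →  sig = (3; 1)

Sorted signature multiset PRS(X):
{ (2; —),  (2; 1) ×3,  (2; 1,1),  (2; 1,2),  (3; —),  (3; 1) ×2 }


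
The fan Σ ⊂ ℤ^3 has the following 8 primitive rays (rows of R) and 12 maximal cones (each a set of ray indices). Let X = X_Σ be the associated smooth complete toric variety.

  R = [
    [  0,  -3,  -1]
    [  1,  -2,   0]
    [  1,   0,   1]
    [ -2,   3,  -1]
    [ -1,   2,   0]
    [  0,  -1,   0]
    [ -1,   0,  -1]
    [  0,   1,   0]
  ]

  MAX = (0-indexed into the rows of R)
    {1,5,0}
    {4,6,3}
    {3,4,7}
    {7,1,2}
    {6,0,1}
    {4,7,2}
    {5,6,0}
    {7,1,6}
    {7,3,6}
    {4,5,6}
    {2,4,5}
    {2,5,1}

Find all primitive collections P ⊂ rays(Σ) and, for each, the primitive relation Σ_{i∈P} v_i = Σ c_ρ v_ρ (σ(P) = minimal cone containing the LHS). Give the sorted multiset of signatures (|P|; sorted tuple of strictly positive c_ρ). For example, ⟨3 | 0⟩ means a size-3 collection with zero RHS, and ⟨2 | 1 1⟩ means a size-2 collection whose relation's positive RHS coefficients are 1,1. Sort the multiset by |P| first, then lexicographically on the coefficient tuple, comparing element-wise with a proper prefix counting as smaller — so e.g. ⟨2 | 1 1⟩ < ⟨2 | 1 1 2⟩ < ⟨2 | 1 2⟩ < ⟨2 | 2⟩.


Σ has 12 primitive collections:

  {1,4}:  v_{1} + v_{4} = 0  →  sig = ⟨2 | 0⟩
  {2,6}:  v_{2} + v_{6} = 0  →  sig = ⟨2 | 0⟩
  {5,7}:  v_{5} + v_{7} = 0  →  sig = ⟨2 | 0⟩
  {0,2}:  v_{0} + v_{2} = v_{1} + v_{5}  →  sig = ⟨2 | 1 1⟩
  {0,4}:  v_{0} + v_{4} = v_{5} + v_{6}  →  sig = ⟨2 | 1 1⟩
  {0,7}:  v_{0} + v_{7} = v_{1} + v_{6}  →  sig = ⟨2 | 1 1⟩
  {1,3}:  v_{1} + v_{3} = v_{6} + v_{7}  →  sig = ⟨2 | 1 1⟩
  {2,3}:  v_{2} + v_{3} = v_{4} + v_{7}  →  sig = ⟨2 | 1 1⟩
  {3,5}:  v_{3} + v_{5} = v_{4} + v_{6}  →  sig = ⟨2 | 1 1⟩
  {0,3}:  v_{0} + v_{3} = 2·v_{6}  →  sig = ⟨2 | 2⟩
  {1,5,6}:  v_{1} + v_{5} + v_{6} = v_{0}  →  sig = ⟨3 | 1⟩
  {4,6,7}:  v_{4} + v_{6} + v_{7} = v_{3}  →  sig = ⟨3 | 1⟩

so the primitive-relation signature multiset is
{ ⟨2 | 0⟩ ×3,  ⟨2 | 1 1⟩ ×6,  ⟨2 | 2⟩,  ⟨3 | 1⟩ ×2 }


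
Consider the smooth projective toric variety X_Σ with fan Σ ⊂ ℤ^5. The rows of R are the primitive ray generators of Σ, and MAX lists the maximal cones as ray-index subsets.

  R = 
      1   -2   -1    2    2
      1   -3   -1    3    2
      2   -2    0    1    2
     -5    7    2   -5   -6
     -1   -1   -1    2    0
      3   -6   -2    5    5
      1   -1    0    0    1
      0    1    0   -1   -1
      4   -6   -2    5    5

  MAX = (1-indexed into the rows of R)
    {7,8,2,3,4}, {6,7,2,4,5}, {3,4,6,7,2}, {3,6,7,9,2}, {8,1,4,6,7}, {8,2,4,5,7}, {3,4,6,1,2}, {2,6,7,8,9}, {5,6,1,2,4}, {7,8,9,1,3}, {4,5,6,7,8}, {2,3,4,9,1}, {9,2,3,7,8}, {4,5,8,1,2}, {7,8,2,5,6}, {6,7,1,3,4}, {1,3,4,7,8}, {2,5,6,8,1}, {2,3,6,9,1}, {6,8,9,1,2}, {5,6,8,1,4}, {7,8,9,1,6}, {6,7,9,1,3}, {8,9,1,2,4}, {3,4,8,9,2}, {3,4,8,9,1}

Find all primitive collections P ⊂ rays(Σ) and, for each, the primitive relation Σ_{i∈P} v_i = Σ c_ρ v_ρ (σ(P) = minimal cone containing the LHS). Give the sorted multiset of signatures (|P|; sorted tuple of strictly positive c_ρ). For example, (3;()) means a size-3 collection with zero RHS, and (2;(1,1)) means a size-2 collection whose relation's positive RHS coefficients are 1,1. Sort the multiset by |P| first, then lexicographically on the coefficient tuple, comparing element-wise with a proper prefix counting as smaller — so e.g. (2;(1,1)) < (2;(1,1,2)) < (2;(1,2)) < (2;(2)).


9 minimal non-faces of Δ(Σ) (on 9 rays):

  P = {3,5}:  v_{3} + v_{5} = v_{2}  ⇒ sig = (2;(1))
  P = {5,9}:  v_{5} + v_{9} = v_{1} + 2·v_{2} + v_{8}  ⇒ sig = (2;(1,1,2))
  P = {4,7,9}:  v_{4} + v_{7} + v_{9} = 0  ⇒ sig = (3;())
  P = {1,2,7}:  v_{1} + v_{2} + v_{7} = v_{6}  ⇒ sig = (3;(1))
  P = {3,6,8}:  v_{3} + v_{6} + v_{8} = v_{7} + v_{9}  ⇒ sig = (3;(1,1))
  P = {4,6,9}:  v_{4} + v_{6} + v_{9} = v_{1} + v_{2}  ⇒ sig = (3;(1,1))
  P = {1,5,7}:  v_{1} + v_{5} + v_{7} = v_{4} + 2·v_{6} + v_{8}  ⇒ sig = (3;(1,1,2))
  P = {1,2,3,8}:  v_{1} + v_{2} + v_{3} + v_{8} = v_{9}  ⇒ sig = (4;(1))
  P = {2,4,6,8}:  v_{2} + v_{4} + v_{6} + v_{8} = v_{5}  ⇒ sig = (4;(1))

Signatures (|P|; sorted positive RHS coefficients), sorted:
    (2;(1))
    (2;(1,1,2))
    (3;())
    (3;(1))
    (3;(1,1))
    (3;(1,1))
    (3;(1,1,2))
    (4;(1))
    (4;(1))


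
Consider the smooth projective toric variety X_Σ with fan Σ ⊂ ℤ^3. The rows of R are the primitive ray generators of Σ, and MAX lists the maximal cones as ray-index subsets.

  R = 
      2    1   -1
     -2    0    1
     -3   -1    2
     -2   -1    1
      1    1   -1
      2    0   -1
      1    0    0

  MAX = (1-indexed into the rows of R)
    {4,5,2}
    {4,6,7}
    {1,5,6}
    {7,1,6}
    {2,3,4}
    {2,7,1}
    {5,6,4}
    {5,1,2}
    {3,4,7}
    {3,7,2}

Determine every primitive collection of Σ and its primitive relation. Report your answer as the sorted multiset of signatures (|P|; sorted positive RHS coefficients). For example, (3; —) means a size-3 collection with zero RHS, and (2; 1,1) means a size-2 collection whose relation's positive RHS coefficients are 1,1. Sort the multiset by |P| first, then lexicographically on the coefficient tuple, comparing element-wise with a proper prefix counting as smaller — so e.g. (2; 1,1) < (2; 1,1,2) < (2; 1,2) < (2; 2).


7 minimal non-faces of Δ(Σ) (on 7 rays):

  • {1,4}:  v_{1} + v_{4} = 0 ; sig = (2; —)
  • {2,6}:  v_{2} + v_{6} = 0 ; sig = (2; —)
  • {3,5}:  v_{3} + v_{5} = v_{2} ; sig = (2; 1)
  • {5,7}:  v_{5} + v_{7} = v_{1} ; sig = (2; 1)
  • {1,3}:  v_{1} + v_{3} = v_{2} + v_{7} ; sig = (2; 1,1)
  • {3,6}:  v_{3} + v_{6} = v_{4} + v_{7} ; sig = (2; 1,1)
  • {2,4,7}:  v_{2} + v_{4} + v_{7} = v_{3} ; sig = (3; 1)

Signatures (|P|; sorted positive RHS coefficients), sorted:
{ (2; —) ×2,  (2; 1) ×2,  (2; 1,1) ×2,  (3; 1) }


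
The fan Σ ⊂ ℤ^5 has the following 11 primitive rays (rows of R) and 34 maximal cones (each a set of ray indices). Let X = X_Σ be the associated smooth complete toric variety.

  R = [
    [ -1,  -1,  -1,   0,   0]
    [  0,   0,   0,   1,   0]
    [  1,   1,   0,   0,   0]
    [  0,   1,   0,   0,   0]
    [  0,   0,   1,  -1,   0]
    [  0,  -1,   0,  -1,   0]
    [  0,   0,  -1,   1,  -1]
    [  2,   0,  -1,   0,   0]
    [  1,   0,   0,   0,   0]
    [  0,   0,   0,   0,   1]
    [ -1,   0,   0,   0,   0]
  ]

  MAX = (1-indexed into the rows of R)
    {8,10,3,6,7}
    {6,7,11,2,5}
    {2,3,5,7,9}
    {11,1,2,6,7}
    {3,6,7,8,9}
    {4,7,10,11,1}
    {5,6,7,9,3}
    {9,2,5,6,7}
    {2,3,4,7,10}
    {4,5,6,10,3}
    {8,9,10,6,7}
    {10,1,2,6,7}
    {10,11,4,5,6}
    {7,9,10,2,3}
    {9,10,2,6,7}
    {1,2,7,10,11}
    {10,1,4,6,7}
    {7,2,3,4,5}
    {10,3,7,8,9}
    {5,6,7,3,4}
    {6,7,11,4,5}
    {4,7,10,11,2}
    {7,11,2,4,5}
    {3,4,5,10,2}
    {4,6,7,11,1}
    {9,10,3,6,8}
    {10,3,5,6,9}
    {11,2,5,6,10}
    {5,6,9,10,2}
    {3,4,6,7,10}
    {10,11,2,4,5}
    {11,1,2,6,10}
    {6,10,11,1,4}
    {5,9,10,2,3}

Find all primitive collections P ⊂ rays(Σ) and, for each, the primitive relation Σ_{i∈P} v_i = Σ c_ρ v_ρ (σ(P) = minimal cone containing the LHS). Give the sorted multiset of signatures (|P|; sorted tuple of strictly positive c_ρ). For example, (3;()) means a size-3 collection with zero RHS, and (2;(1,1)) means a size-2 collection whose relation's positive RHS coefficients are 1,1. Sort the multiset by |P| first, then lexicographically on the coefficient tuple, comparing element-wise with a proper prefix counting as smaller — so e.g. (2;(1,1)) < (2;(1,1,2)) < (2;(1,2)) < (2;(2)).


Σ has 17 primitive collections:

  {9,11}:  v_{9} + v_{11} = 0 — sig = (2;())
  {3,11}:  v_{3} + v_{11} = v_{4} — sig = (2;(1))
  {4,9}:  v_{4} + v_{9} = v_{3} — sig = (2;(1))
  {1,5}:  v_{1} + v_{5} = v_{6} + v_{11} — sig = (2;(1,1))
  {1,9}:  v_{1} + v_{9} = v_{6} + v_{7} + v_{10} — sig = (2;(1,1,1))
  {5,8}:  v_{5} + v_{8} = v_{3} + v_{6} + v_{9} — sig = (2;(1,1,1))
  {1,3}:  v_{1} + v_{3} = v_{4} + v_{6} + v_{7} + v_{10} — sig = (2;(1,1,1,1))
  {8,11}:  v_{8} + v_{11} = v_{3} + v_{6} + v_{7} + v_{10} — sig = (2;(1,1,1,1))
  {4,8}:  v_{4} + v_{8} = 2·v_{3} + v_{6} + v_{7} + v_{10} — sig = (2;(1,1,1,2))
  {2,8}:  v_{2} + v_{8} = v_{7} + 2·v_{9} + v_{10} — sig = (2;(1,1,2))
  {1,8}:  v_{1} + v_{8} = v_{3} + 2·v_{6} + 2·v_{7} + 2·v_{10} — sig = (2;(1,2,2,2))
  {2,4,6}:  v_{2} + v_{4} + v_{6} = 0 — sig = (3;())
  {5,7,10}:  v_{5} + v_{7} + v_{10} = 0 — sig = (3;())
  {2,3,6}:  v_{2} + v_{3} + v_{6} = v_{9} — sig = (3;(1))
  {1,2,4}:  v_{1} + v_{2} + v_{4} = v_{7} + v_{10} + v_{11} — sig = (3;(1,1,1))
  {6,7,10,11}:  v_{6} + v_{7} + v_{10} + v_{11} = v_{1} — sig = (4;(1))
  {3,6,7,9,10}:  v_{3} + v_{6} + v_{7} + v_{9} + v_{10} = v_{8} — sig = (5;(1))

Hence PRS(X_Σ) =
    |P|=2: 11 collections, coeffs (), (1), (1), (1,1), (1,1,1), (1,1,1), (1,1,1,1), (1,1,1,1), (1,1,1,2), (1,1,2), (1,2,2,2)
    |P|=3: 4 collections, coeffs (), (), (1), (1,1,1)
    |P|=4: 1 collection, coeffs (1)
    |P|=5: 1 collection, coeffs (1)


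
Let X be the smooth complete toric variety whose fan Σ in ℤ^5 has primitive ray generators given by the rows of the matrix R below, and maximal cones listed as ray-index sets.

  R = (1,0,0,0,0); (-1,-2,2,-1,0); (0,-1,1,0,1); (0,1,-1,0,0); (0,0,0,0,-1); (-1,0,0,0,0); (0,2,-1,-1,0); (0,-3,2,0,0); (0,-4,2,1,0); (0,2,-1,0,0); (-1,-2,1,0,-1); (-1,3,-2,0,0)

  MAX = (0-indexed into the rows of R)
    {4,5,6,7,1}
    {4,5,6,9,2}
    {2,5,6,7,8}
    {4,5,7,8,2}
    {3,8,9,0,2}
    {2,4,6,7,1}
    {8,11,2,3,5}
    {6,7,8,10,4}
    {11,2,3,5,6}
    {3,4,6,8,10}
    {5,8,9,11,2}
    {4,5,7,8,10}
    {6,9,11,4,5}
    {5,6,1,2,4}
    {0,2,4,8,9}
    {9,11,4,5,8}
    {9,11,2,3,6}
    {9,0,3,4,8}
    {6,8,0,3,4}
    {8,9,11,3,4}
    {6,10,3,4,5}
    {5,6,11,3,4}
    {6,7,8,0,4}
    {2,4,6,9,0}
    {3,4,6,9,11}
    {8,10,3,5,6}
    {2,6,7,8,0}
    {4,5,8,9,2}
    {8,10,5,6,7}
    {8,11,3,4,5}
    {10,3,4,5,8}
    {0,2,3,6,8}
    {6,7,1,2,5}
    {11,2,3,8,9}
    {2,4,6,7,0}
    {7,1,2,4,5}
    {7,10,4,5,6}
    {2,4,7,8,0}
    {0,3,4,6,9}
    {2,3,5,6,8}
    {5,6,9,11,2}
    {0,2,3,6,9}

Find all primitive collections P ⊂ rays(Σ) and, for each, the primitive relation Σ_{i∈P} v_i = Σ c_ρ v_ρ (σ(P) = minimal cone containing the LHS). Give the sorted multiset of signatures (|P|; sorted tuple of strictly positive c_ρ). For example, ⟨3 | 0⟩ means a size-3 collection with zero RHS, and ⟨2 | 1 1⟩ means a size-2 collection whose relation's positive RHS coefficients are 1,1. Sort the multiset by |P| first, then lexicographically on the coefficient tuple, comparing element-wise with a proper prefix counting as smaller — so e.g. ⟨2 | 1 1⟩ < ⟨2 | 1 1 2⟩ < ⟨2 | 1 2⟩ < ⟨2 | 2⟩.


Primitive collections (23):

  {0,5}:  v_{0} + v_{5} = 0  →  sig = ⟨2 | 0⟩
  {7,11}:  v_{7} + v_{11} = v_{5}  →  sig = ⟨2 | 1⟩
  {0,11}:  v_{0} + v_{11} = v_{3} + v_{9}  →  sig = ⟨2 | 1 1⟩
  {2,10}:  v_{2} + v_{10} = v_{5} + v_{7}  →  sig = ⟨2 | 1 1⟩
  {3,7}:  v_{3} + v_{7} = v_{6} + v_{8}  →  sig = ⟨2 | 1 1⟩
  {7,9}:  v_{7} + v_{9} = v_{2} + v_{4}  →  sig = ⟨2 | 1 1⟩
  {9,10}:  v_{9} + v_{10} = v_{4} + v_{5}  →  sig = ⟨2 | 1 1⟩
  {0,10}:  v_{0} + v_{10} = v_{4} + v_{6} + v_{8}  →  sig = ⟨2 | 1 1 1⟩
  {1,3}:  v_{1} + v_{3} = v_{5} + v_{6} + v_{7}  →  sig = ⟨2 | 1 1 1⟩
  {0,1}:  v_{0} + v_{1} = v_{2} + v_{4} + v_{6} + v_{7}  →  sig = ⟨2 | 1 1 1 1⟩
  {1,11}:  v_{1} + v_{11} = v_{2} + v_{4} + 2·v_{5} + v_{6}  →  sig = ⟨2 | 1 1 1 2⟩
  {10,11}:  v_{10} + v_{11} = v_{3} + v_{4} + 2·v_{5}  →  sig = ⟨2 | 1 1 2⟩
  {1,9}:  v_{1} + v_{9} = 2·v_{2} + 2·v_{4} + v_{5} + v_{6}  →  sig = ⟨2 | 1 1 2 2⟩
  {1,10}:  v_{1} + v_{10} = v_{4} + 2·v_{5} + v_{6} + 2·v_{7}  →  sig = ⟨2 | 1 1 2 2⟩
  {1,8}:  v_{1} + v_{8} = v_{5} + 2·v_{7}  →  sig = ⟨2 | 1 2⟩
  {2,3,4}:  v_{2} + v_{3} + v_{4} = 0  →  sig = ⟨3 | 0⟩
  {6,8,9}:  v_{6} + v_{8} + v_{9} = 0  →  sig = ⟨3 | 0⟩
  {3,5,9}:  v_{3} + v_{5} + v_{9} = v_{11}  →  sig = ⟨3 | 1⟩
  {2,4,11}:  v_{2} + v_{4} + v_{11} = v_{5} + v_{9}  →  sig = ⟨3 | 1 1⟩
  {6,8,11}:  v_{6} + v_{8} + v_{11} = v_{3} + v_{5}  →  sig = ⟨3 | 1 1⟩
  {2,4,6,8}:  v_{2} + v_{4} + v_{6} + v_{8} = v_{7}  →  sig = ⟨4 | 1⟩
  {4,5,6,8}:  v_{4} + v_{5} + v_{6} + v_{8} = v_{10}  →  sig = ⟨4 | 1⟩
  {2,4,5,6,7}:  v_{2} + v_{4} + v_{5} + v_{6} + v_{7} = v_{1}  →  sig = ⟨5 | 1⟩

so the primitive-relation signature multiset is
{ ⟨2 | 0⟩,  ⟨2 | 1⟩,  ⟨2 | 1 1⟩ ×5,  ⟨2 | 1 1 1⟩ ×2,  ⟨2 | 1 1 1 1⟩,  ⟨2 | 1 1 1 2⟩,  ⟨2 | 1 1 2⟩,  ⟨2 | 1 1 2 2⟩ ×2,  ⟨2 | 1 2⟩,  ⟨3 | 0⟩ ×2,  ⟨3 | 1⟩,  ⟨3 | 1 1⟩ ×2,  ⟨4 | 1⟩ ×2,  ⟨5 | 1⟩ }


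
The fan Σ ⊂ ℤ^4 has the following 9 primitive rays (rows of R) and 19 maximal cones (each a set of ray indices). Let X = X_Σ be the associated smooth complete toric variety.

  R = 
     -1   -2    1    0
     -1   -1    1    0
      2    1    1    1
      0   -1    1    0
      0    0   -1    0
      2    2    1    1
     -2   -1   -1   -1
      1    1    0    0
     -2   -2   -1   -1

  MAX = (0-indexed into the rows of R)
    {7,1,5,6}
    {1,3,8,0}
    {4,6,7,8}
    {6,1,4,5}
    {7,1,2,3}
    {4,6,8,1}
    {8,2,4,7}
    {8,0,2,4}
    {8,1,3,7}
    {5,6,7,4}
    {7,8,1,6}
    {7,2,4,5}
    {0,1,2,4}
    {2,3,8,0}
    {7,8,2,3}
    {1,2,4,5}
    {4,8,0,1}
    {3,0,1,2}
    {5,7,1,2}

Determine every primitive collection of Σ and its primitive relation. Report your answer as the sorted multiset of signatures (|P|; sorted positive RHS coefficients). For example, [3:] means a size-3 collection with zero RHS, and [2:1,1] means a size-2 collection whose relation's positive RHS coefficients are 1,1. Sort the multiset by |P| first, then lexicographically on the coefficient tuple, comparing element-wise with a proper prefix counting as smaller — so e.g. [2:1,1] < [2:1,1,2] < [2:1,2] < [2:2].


10 collections generate NE(X_Σ); each relation:

  P={2,6}:  v_{2} + v_{6} = 0 — sig = [2:]
  P={5,8}:  v_{5} + v_{8} = 0 — sig = [2:]
  P={0,7}:  v_{0} + v_{7} = v_{3} — sig = [2:1]
  P={0,5}:  v_{0} + v_{5} = v_{1} + v_{2} — sig = [2:1,1]
  P={0,6}:  v_{0} + v_{6} = v_{1} + v_{8} — sig = [2:1,1]
  P={3,4}:  v_{3} + v_{4} = v_{2} + v_{8} — sig = [2:1,1]
  P={3,5}:  v_{3} + v_{5} = v_{1} + v_{2} + v_{7} — sig = [2:1,1,1]
  P={3,6}:  v_{3} + v_{6} = v_{1} + v_{7} + v_{8} — sig = [2:1,1,1]
  P={1,4,7}:  v_{1} + v_{4} + v_{7} = 0 — sig = [3:]
  P={1,2,8}:  v_{1} + v_{2} + v_{8} = v_{0} — sig = [3:1]

so the primitive-relation signature multiset is
{ [2:] ×2,  [2:1],  [2:1,1] ×3,  [2:1,1,1] ×2,  [3:],  [3:1] }


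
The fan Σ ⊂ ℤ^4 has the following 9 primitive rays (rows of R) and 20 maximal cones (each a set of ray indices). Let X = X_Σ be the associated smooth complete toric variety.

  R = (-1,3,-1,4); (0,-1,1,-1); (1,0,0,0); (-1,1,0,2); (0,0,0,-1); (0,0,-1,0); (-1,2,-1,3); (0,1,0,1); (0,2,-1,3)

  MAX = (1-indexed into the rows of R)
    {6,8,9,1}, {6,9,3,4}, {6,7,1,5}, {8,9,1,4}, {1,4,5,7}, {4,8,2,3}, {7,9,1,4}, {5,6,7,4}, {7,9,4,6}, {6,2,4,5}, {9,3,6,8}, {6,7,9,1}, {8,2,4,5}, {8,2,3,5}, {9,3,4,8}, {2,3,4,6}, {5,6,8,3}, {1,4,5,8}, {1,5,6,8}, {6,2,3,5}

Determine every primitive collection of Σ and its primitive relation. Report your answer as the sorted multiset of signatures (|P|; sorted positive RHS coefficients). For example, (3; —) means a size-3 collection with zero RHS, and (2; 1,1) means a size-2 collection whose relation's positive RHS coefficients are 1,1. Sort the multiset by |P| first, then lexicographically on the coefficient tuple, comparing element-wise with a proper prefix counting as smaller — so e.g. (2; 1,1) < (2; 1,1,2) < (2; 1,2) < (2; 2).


|primitive collections| = 11. Relations:

  P = {2,7}:  v_{2} + v_{7} = v_{4} ; sig = (2; 1)
  P = {3,7}:  v_{3} + v_{7} = v_{9} ; sig = (2; 1)
  P = {7,8}:  v_{7} + v_{8} = v_{1} ; sig = (2; 1)
  P = {1,2}:  v_{1} + v_{2} = v_{4} + v_{8} ; sig = (2; 1,1)
  P = {1,3}:  v_{1} + v_{3} = v_{8} + v_{9} ; sig = (2; 1,1)
  P = {2,9}:  v_{2} + v_{9} = v_{3} + v_{4} ; sig = (2; 1,1)
  P = {5,9}:  v_{5} + v_{9} = v_{6} + 2·v_{8} ; sig = (2; 1,2)
  P = {2,6,8}:  v_{2} + v_{6} + v_{8} = 0 ; sig = (3; —)
  P = {3,4,5}:  v_{3} + v_{4} + v_{5} = v_{8} ; sig = (3; 1)
  P = {4,6,8}:  v_{4} + v_{6} + v_{8} = v_{7} ; sig = (3; 1)
  P = {1,4,6}:  v_{1} + v_{4} + v_{6} = 2·v_{7} ; sig = (3; 2)

Signatures (|P|; sorted positive RHS coefficients), sorted:
[(2; 1), (2; 1), (2; 1), (2; 1,1), (2; 1,1), (2; 1,1), (2; 1,2), (3; —), (3; 1), (3; 1), (3; 2)]


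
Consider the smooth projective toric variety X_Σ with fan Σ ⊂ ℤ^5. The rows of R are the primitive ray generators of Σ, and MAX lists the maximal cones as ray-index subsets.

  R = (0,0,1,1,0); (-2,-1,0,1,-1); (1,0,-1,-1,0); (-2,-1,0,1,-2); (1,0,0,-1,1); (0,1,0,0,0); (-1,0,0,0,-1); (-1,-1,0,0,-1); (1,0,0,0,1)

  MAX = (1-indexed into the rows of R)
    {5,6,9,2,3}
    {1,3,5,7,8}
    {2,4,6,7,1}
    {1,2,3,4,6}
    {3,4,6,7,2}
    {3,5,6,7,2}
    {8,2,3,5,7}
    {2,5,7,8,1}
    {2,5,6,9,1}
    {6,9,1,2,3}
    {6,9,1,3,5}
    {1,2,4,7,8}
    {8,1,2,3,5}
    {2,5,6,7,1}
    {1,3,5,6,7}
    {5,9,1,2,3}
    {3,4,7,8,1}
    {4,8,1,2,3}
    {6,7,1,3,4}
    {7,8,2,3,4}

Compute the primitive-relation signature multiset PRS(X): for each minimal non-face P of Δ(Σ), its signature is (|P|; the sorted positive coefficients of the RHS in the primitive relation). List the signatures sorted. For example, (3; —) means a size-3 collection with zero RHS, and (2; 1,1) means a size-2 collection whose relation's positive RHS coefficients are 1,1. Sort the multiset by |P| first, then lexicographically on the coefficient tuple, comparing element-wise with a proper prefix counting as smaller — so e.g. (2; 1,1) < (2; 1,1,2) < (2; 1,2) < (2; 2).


Primitive collections (7):

  {7,9}:  v_{7} + v_{9} = 0  ⇒ sig = (2; —)
  {4,5}:  v_{4} + v_{5} = v_{8}  ⇒ sig = (2; 1)
  {6,8}:  v_{6} + v_{8} = v_{7}  ⇒ sig = (2; 1)
  {4,9}:  v_{4} + v_{9} = v_{1} + v_{2} + v_{3}  ⇒ sig = (2; 1,1,1)
  {8,9}:  v_{8} + v_{9} = v_{1} + v_{2} + v_{3} + v_{5}  ⇒ sig = (2; 1,1,1,1)
  {1,2,3,7}:  v_{1} + v_{2} + v_{3} + v_{7} = v_{4}  ⇒ sig = (4; 1)
  {1,2,3,5,6}:  v_{1} + v_{2} + v_{3} + v_{5} + v_{6} = 0  ⇒ sig = (5; —)

Hence PRS(X_Σ) =
{ (2; —),  (2; 1) ×2,  (2; 1,1,1),  (2; 1,1,1,1),  (4; 1),  (5; —) }


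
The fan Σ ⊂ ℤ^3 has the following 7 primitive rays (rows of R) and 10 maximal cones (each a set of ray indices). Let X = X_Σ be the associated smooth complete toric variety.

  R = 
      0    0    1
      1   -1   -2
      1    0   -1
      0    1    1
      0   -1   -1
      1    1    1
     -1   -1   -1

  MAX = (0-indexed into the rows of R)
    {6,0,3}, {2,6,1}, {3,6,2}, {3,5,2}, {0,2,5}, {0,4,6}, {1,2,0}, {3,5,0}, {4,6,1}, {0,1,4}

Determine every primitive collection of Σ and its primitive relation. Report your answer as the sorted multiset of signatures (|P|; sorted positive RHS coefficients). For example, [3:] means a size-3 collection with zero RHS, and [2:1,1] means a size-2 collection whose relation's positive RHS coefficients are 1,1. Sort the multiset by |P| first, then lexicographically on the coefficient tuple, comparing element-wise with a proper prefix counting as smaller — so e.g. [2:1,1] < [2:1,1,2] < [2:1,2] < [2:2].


Primitive collections (9):

  P = {3,4}:  v_{3} + v_{4} = 0  so sig = [2:]
  P = {5,6}:  v_{5} + v_{6} = 0  so sig = [2:]
  P = {1,3}:  v_{1} + v_{3} = v_{2}  so sig = [2:1]
  P = {2,4}:  v_{2} + v_{4} = v_{1}  so sig = [2:1]
  P = {4,5}:  v_{4} + v_{5} = v_{0} + v_{2}  so sig = [2:1,1]
  P = {1,5}:  v_{1} + v_{5} = v_{0} + 2·v_{2}  so sig = [2:1,2]
  P = {0,2,3}:  v_{0} + v_{2} + v_{3} = v_{5}  so sig = [3:1]
  P = {0,2,6}:  v_{0} + v_{2} + v_{6} = v_{4}  so sig = [3:1]
  P = {0,1,6}:  v_{0} + v_{1} + v_{6} = 2·v_{4}  so sig = [3:2]

Sorted signature multiset PRS(X):
[[2:], [2:], [2:1], [2:1], [2:1,1], [2:1,2], [3:1], [3:1], [3:2]]


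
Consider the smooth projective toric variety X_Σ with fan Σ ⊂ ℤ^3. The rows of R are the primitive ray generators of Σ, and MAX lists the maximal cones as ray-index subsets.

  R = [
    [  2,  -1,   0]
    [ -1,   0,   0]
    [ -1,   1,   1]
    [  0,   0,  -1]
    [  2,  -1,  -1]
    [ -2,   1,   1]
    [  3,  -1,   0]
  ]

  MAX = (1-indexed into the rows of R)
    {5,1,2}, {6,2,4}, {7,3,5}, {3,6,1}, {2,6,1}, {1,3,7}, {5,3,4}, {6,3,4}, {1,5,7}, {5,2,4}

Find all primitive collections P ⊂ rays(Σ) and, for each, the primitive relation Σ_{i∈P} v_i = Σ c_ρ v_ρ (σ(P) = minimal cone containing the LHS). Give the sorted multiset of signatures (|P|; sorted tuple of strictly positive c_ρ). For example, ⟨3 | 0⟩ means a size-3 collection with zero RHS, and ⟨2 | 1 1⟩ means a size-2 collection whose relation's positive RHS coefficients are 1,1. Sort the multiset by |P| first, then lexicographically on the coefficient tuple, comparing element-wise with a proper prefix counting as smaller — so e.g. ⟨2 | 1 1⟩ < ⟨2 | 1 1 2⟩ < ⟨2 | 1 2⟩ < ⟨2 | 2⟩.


Σ has 7 primitive collections:

  {5,6}:  v_{5} + v_{6} = 0 ; sig = ⟨2 | 0⟩
  {1,4}:  v_{1} + v_{4} = v_{5} ; sig = ⟨2 | 1⟩
  {2,3}:  v_{2} + v_{3} = v_{6} ; sig = ⟨2 | 1⟩
  {2,7}:  v_{2} + v_{7} = v_{1} ; sig = ⟨2 | 1⟩
  {6,7}:  v_{6} + v_{7} = v_{1} + v_{3} ; sig = ⟨2 | 1 1⟩
  {4,7}:  v_{4} + v_{7} = v_{3} + 2·v_{5} ; sig = ⟨2 | 1 2⟩
  {1,3,5}:  v_{1} + v_{3} + v_{5} = v_{7} ; sig = ⟨3 | 1⟩

Hence PRS(X_Σ) =
[⟨2 | 0⟩, ⟨2 | 1⟩, ⟨2 | 1⟩, ⟨2 | 1⟩, ⟨2 | 1 1⟩, ⟨2 | 1 2⟩, ⟨3 | 1⟩]


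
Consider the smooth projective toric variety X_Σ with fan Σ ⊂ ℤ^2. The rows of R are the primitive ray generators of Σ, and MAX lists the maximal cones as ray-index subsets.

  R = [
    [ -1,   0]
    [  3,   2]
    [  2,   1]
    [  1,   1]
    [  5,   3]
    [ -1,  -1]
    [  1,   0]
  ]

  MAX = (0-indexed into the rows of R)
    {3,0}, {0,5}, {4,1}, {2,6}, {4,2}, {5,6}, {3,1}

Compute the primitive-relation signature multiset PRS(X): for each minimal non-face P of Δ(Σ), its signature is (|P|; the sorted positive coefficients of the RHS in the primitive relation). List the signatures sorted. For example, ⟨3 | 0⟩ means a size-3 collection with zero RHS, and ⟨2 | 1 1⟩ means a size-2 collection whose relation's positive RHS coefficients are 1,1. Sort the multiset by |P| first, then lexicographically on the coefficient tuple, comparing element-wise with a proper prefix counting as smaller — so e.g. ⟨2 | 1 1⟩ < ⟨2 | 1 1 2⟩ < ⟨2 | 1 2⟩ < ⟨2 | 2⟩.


|primitive collections| = 14. Relations:

  {0,6}:  v_{0} + v_{6} = 0 — sig = ⟨2 | 0⟩
  {3,5}:  v_{3} + v_{5} = 0 — sig = ⟨2 | 0⟩
  {0,2}:  v_{0} + v_{2} = v_{3} — sig = ⟨2 | 1⟩
  {1,2}:  v_{1} + v_{2} = v_{4} — sig = ⟨2 | 1⟩
  {1,5}:  v_{1} + v_{5} = v_{2} — sig = ⟨2 | 1⟩
  {2,3}:  v_{2} + v_{3} = v_{1} — sig = ⟨2 | 1⟩
  {2,5}:  v_{2} + v_{5} = v_{6} — sig = ⟨2 | 1⟩
  {3,6}:  v_{3} + v_{6} = v_{2} — sig = ⟨2 | 1⟩
  {0,4}:  v_{0} + v_{4} = v_{1} + v_{3} — sig = ⟨2 | 1 1⟩
  {0,1}:  v_{0} + v_{1} = 2·v_{3} — sig = ⟨2 | 2⟩
  {1,6}:  v_{1} + v_{6} = 2·v_{2} — sig = ⟨2 | 2⟩
  {3,4}:  v_{3} + v_{4} = 2·v_{1} — sig = ⟨2 | 2⟩
  {4,5}:  v_{4} + v_{5} = 2·v_{2} — sig = ⟨2 | 2⟩
  {4,6}:  v_{4} + v_{6} = 3·v_{2} — sig = ⟨2 | 3⟩

so the primitive-relation signature multiset is
    |P|=2: 14 collections, coeffs (), (), (1), (1), (1), (1), (1), (1), (1,1), (2), (2), (2), (2), (3)


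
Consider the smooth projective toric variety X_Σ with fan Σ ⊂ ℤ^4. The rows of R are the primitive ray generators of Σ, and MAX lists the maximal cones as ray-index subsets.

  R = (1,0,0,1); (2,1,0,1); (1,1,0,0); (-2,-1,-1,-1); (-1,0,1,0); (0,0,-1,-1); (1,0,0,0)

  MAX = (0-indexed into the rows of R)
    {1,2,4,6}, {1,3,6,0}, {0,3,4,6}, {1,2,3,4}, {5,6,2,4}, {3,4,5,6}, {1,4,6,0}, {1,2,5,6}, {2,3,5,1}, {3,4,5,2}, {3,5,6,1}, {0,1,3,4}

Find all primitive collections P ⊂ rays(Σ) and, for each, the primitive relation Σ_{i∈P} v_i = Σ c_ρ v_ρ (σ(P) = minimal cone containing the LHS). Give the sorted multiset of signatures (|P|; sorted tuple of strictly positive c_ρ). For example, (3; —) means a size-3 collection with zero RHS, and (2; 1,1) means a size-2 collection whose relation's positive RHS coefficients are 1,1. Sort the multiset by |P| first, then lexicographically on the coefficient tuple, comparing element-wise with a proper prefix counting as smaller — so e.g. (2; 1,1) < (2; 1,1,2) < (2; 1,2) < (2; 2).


|primitive collections| = 5. Relations:

  P={0,2}:  v_{0} + v_{2} = v_{1} ; sig = (2; 1)
  P={0,5}:  v_{0} + v_{5} = v_{1} + v_{3} + v_{6} ; sig = (2; 1,1,1)
  P={1,4,5}:  v_{1} + v_{4} + v_{5} = v_{2} ; sig = (3; 1)
  P={2,3,6}:  v_{2} + v_{3} + v_{6} = v_{5} ; sig = (3; 1)
  P={1,3,4,6}:  v_{1} + v_{3} + v_{4} + v_{6} = 0 ; sig = (4; —)

Hence PRS(X_Σ) =
    |P|=2: 2 collections, coeffs (1), (1,1,1)
    |P|=3: 2 collections, coeffs (1), (1)
    |P|=4: 1 collection, coeffs ()


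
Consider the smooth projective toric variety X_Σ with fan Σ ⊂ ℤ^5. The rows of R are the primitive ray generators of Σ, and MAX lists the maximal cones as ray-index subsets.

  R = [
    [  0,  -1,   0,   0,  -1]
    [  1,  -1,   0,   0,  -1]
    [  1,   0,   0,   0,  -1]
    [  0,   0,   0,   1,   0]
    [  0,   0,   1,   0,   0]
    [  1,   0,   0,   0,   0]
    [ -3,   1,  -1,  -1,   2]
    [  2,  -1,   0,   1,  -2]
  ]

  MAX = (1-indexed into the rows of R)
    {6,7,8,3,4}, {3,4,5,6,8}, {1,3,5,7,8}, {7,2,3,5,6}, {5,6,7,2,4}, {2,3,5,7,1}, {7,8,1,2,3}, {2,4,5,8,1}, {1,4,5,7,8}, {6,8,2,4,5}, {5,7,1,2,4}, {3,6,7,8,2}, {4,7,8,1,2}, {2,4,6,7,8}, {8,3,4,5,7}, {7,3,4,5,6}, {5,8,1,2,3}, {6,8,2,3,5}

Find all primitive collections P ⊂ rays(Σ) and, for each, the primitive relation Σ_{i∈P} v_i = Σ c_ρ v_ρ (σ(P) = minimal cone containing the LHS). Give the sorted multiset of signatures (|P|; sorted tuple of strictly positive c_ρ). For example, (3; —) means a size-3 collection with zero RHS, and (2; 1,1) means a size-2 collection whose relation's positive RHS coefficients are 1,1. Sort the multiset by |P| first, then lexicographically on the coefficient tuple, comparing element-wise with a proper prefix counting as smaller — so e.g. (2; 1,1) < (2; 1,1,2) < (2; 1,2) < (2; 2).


Δ(Σ) — 8 vertices, 5 min non-faces:

  • {1,6}:  v_{1} + v_{6} = v_{2}  ⇒ sig = (2; 1)
  • {2,3,4}:  v_{2} + v_{3} + v_{4} = v_{8}  ⇒ sig = (3; 1)
  • {1,3,4}:  v_{1} + v_{3} + v_{4} = v_{5} + v_{7} + 2·v_{8}  ⇒ sig = (3; 1,1,2)
  • {5,6,7,8}:  v_{5} + v_{6} + v_{7} + v_{8} = 0  ⇒ sig = (4; —)
  • {2,5,7,8}:  v_{2} + v_{5} + v_{7} + v_{8} = v_{1}  ⇒ sig = (4; 1)

Signatures (|P|; sorted positive RHS coefficients), sorted:
[(2; 1), (3; 1), (3; 1,1,2), (4; —), (4; 1)]


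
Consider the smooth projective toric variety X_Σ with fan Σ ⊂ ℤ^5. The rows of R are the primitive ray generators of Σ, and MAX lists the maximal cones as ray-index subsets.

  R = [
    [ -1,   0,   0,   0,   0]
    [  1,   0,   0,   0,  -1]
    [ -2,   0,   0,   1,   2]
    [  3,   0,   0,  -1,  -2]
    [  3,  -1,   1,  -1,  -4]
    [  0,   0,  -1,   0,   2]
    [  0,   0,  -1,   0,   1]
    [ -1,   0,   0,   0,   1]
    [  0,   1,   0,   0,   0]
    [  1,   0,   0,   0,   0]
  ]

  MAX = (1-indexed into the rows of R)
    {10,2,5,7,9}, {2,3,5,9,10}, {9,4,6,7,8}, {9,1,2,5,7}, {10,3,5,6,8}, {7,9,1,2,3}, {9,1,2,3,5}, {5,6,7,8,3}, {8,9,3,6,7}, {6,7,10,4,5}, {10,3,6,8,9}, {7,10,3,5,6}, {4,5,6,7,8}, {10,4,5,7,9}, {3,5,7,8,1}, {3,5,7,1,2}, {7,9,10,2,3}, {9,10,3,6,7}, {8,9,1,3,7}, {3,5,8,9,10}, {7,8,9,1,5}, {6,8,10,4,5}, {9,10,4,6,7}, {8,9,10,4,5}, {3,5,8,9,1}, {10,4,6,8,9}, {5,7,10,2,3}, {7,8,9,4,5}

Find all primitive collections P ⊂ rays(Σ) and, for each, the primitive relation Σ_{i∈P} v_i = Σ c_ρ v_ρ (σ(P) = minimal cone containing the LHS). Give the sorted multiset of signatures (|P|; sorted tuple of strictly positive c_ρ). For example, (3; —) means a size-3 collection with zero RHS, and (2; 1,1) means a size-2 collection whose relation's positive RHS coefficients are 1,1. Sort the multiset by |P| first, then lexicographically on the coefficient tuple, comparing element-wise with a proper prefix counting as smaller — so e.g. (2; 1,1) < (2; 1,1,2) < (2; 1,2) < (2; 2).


The 10 primitive collections of Σ (r=10, n=5):

  P={1,10}:  v_{1} + v_{10} = 0  so sig = (2; —)
  P={2,8}:  v_{2} + v_{8} = 0  so sig = (2; —)
  P={3,4}:  v_{3} + v_{4} = v_{10}  so sig = (2; 1)
  P={1,6}:  v_{1} + v_{6} = v_{7} + v_{8}  so sig = (2; 1,1)
  P={2,6}:  v_{2} + v_{6} = v_{7} + v_{10}  so sig = (2; 1,1)
  P={1,4}:  v_{1} + v_{4} = v_{5} + v_{7} + v_{8} + v_{9}  so sig = (2; 1,1,1,1)
  P={2,4}:  v_{2} + v_{4} = v_{5} + v_{7} + v_{9} + v_{10}  so sig = (2; 1,1,1,1)
  P={5,6,9}:  v_{5} + v_{6} + v_{9} = v_{4}  so sig = (3; 1)
  P={7,8,10}:  v_{7} + v_{8} + v_{10} = v_{6}  so sig = (3; 1)
  P={3,5,7,9}:  v_{3} + v_{5} + v_{7} + v_{9} = v_{2}  so sig = (4; 1)

Signatures (|P|; sorted positive RHS coefficients), sorted:
    |P|=2: 7 collections, coeffs (), (), (1), (1,1), (1,1), (1,1,1,1), (1,1,1,1)
    |P|=3: 2 collections, coeffs (1), (1)
    |P|=4: 1 collection, coeffs (1)


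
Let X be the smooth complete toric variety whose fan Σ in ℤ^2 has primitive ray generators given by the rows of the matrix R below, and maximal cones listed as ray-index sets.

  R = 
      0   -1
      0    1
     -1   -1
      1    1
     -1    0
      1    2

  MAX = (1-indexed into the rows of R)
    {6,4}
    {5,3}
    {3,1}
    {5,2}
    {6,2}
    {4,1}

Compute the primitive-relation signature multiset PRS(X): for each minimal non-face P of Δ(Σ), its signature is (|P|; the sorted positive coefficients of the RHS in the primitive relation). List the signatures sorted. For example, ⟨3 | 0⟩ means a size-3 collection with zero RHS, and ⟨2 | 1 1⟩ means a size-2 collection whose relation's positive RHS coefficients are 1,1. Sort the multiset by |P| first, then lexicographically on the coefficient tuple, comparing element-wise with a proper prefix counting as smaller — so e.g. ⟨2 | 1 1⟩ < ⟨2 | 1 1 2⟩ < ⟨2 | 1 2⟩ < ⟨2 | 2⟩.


9 minimal non-faces of Δ(Σ) (on 6 rays):

  {1,2}:  v_{1} + v_{2} = 0  so sig = ⟨2 | 0⟩
  {3,4}:  v_{3} + v_{4} = 0  so sig = ⟨2 | 0⟩
  {1,5}:  v_{1} + v_{5} = v_{3}  so sig = ⟨2 | 1⟩
  {1,6}:  v_{1} + v_{6} = v_{4}  so sig = ⟨2 | 1⟩
  {2,3}:  v_{2} + v_{3} = v_{5}  so sig = ⟨2 | 1⟩
  {2,4}:  v_{2} + v_{4} = v_{6}  so sig = ⟨2 | 1⟩
  {3,6}:  v_{3} + v_{6} = v_{2}  so sig = ⟨2 | 1⟩
  {4,5}:  v_{4} + v_{5} = v_{2}  so sig = ⟨2 | 1⟩
  {5,6}:  v_{5} + v_{6} = 2·v_{2}  so sig = ⟨2 | 2⟩

Sorted signature multiset PRS(X):
    |P|=2: 9 collections, coeffs (), (), (1), (1), (1), (1), (1), (1), (2)


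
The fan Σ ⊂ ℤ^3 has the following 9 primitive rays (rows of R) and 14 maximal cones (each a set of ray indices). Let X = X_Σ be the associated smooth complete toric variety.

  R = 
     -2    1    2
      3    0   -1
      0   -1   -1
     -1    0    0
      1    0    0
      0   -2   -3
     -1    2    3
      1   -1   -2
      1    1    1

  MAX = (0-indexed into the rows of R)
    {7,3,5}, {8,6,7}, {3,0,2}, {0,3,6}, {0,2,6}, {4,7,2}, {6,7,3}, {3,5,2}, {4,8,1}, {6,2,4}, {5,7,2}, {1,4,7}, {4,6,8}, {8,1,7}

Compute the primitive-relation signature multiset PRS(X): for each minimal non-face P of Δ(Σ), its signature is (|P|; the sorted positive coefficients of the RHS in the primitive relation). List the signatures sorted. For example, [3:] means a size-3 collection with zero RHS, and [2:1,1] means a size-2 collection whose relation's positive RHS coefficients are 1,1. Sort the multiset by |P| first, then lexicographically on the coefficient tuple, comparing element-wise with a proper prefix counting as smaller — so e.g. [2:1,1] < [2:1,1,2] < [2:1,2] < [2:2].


|primitive collections| = 20. Relations:

  P = {3,4}:  v_{3} + v_{4} = 0  →  sig = [2:]
  P = {0,1}:  v_{0} + v_{1} = v_{8}  →  sig = [2:1]
  P = {0,7}:  v_{0} + v_{7} = v_{3}  →  sig = [2:1]
  P = {0,8}:  v_{0} + v_{8} = v_{6}  →  sig = [2:1]
  P = {2,8}:  v_{2} + v_{8} = v_{4}  →  sig = [2:1]
  P = {5,6}:  v_{5} + v_{6} = v_{3}  →  sig = [2:1]
  P = {5,8}:  v_{5} + v_{8} = v_{7}  →  sig = [2:1]
  P = {0,4}:  v_{0} + v_{4} = v_{2} + v_{6}  →  sig = [2:1,1]
  P = {1,3}:  v_{1} + v_{3} = v_{7} + v_{8}  →  sig = [2:1,1]
  P = {3,8}:  v_{3} + v_{8} = v_{6} + v_{7}  →  sig = [2:1,1]
  P = {4,5}:  v_{4} + v_{5} = v_{2} + v_{7}  →  sig = [2:1,1]
  P = {0,5}:  v_{0} + v_{5} = v_{2} + 2·v_{3}  →  sig = [2:1,2]
  P = {1,2}:  v_{1} + v_{2} = 2·v_{4} + v_{7}  →  sig = [2:1,2]
  P = {1,5}:  v_{1} + v_{5} = v_{4} + 2·v_{7}  →  sig = [2:1,2]
  P = {1,6}:  v_{1} + v_{6} = 2·v_{8}  →  sig = [2:2]
  P = {2,6,7}:  v_{2} + v_{6} + v_{7} = 0  →  sig = [3:]
  P = {2,3,6}:  v_{2} + v_{3} + v_{6} = v_{0}  →  sig = [3:1]
  P = {2,3,7}:  v_{2} + v_{3} + v_{7} = v_{5}  →  sig = [3:1]
  P = {4,6,7}:  v_{4} + v_{6} + v_{7} = v_{8}  →  sig = [3:1]
  P = {4,7,8}:  v_{4} + v_{7} + v_{8} = v_{1}  →  sig = [3:1]

Signatures (|P|; sorted positive RHS coefficients), sorted:
    [2:]
    [2:1]
    [2:1]
    [2:1]
    [2:1]
    [2:1]
    [2:1]
    [2:1,1]
    [2:1,1]
    [2:1,1]
    [2:1,1]
    [2:1,2]
    [2:1,2]
    [2:1,2]
    [2:2]
    [3:]
    [3:1]
    [3:1]
    [3:1]
    [3:1]
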